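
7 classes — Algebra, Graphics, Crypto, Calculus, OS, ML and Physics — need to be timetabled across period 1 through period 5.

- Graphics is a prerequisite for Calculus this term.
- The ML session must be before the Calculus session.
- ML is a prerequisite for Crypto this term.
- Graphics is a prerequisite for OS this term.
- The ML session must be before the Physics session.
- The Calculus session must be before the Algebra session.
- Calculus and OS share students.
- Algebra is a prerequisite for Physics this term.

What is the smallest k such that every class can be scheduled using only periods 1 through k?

The precedence chain requires at least 4 distinct periods.
4 works (last occupied period: period 4): for example Crypto in period 2; Calculus in period 2; Algebra in period 3; Graphics in period 1; ML in period 1; OS in period 3; Physics in period 4.

4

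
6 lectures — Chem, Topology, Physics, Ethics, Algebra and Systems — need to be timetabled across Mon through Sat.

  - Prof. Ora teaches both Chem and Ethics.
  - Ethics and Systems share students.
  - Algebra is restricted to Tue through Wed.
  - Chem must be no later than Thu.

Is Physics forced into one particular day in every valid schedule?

No

Physics can be Mon (e.g. Physics in Mon; Topology in Mon; Ethics in Tue; Algebra in Tue; Systems in Mon; Chem in Mon) or Tue (e.g. Topology -> Mon, Algebra -> Tue, Systems -> Mon, Chem -> Mon, Ethics -> Tue, Physics -> Tue).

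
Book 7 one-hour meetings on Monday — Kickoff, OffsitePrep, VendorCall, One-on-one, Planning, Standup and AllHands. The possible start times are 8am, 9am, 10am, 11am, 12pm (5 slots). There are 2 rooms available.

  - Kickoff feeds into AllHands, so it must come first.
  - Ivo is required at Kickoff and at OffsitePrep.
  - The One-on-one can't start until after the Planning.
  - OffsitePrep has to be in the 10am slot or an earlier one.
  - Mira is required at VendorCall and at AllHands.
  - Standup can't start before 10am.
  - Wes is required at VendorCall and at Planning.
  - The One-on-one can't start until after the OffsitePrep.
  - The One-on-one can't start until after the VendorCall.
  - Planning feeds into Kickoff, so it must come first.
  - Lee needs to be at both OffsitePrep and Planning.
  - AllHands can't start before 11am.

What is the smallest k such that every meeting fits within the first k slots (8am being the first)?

The precedence chain requires at least 3 distinct slots.
With at most 2 per slot and 7 meetings, at least 4 slots are needed.
AllHands can't be placed before 11am — that is slot 4 counting from 8am — so the schedule must run through at least 4 slots.
4 works (last occupied slot: 11am): for example AllHands in 11am, Planning in 9am, Standup in 10am, VendorCall in 8am, Kickoff in 10am, One-on-one in 11am, OffsitePrep in 8am.

4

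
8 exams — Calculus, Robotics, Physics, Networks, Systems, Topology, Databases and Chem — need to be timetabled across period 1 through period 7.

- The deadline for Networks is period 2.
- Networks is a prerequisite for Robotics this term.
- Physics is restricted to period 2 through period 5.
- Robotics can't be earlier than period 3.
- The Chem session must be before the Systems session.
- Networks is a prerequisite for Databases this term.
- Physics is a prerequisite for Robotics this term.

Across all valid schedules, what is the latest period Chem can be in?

period 6

Downstream work caps Chem at period 6.
Chem at period 6 is achievable: Robotics=period 3, Databases=period 2, Calculus=period 1, Topology=period 1, Physics=period 2, Networks=period 1, Chem=period 6, Systems=period 7.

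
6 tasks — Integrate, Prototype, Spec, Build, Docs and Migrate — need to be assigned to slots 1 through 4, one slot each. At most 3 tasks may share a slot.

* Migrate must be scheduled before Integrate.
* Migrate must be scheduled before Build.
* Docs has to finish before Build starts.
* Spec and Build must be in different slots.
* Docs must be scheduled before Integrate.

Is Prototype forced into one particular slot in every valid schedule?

No

Prototype can be 1 (e.g. Build=2; Spec=3; Prototype=1; Migrate=1; Docs=1; Integrate=2) or 2 (e.g. Spec in 1, Docs in 1, Migrate in 1, Prototype in 2, Build in 2, Integrate in 2).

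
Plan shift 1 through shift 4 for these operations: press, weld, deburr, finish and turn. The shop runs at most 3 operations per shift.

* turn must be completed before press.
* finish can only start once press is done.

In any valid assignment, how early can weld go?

weld at shift 1 is achievable: turn -> shift 1; finish -> shift 3; weld -> shift 1; deburr -> shift 1; press -> shift 2.

shift 1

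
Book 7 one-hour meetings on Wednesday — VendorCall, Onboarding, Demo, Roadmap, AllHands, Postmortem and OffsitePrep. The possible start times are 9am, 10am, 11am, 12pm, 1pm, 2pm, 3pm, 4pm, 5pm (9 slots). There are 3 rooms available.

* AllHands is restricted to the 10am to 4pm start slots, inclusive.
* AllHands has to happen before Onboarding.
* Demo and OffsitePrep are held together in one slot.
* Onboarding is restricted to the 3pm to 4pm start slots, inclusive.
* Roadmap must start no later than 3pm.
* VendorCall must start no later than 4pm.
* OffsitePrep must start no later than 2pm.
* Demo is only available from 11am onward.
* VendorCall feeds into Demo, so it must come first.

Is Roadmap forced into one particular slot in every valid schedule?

No

Roadmap can be 9am (e.g. AllHands in 10am; Roadmap in 9am; OffsitePrep in 11am; VendorCall in 9am; Demo in 11am; Postmortem in 9am; Onboarding in 3pm) or 10am (e.g. Onboarding -> 3pm, Roadmap -> 10am, Demo -> 11am, OffsitePrep -> 11am, VendorCall -> 9am, Postmortem -> 9am, AllHands -> 10am).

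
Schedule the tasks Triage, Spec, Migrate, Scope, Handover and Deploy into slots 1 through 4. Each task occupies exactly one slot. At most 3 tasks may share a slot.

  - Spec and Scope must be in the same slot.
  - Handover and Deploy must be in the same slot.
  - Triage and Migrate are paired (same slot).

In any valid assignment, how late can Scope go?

4

Scope at 4 is achievable: Spec in 4; Migrate in 1; Triage in 1; Scope in 4; Deploy in 2; Handover in 2.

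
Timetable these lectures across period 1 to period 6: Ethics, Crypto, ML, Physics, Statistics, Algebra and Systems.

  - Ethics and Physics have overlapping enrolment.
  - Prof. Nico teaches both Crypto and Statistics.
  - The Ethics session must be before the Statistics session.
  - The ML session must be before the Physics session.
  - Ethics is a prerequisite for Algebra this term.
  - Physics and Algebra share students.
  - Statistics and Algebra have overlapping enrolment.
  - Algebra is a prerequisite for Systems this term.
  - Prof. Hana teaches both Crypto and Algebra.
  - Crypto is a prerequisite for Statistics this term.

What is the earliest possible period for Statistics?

period 2

Precedence pushes Statistics to at least period 2.
Statistics at period 2 is achievable: Crypto -> period 1, Physics -> period 2, Statistics -> period 2, Systems -> period 4, ML -> period 1, Algebra -> period 3, Ethics -> period 1.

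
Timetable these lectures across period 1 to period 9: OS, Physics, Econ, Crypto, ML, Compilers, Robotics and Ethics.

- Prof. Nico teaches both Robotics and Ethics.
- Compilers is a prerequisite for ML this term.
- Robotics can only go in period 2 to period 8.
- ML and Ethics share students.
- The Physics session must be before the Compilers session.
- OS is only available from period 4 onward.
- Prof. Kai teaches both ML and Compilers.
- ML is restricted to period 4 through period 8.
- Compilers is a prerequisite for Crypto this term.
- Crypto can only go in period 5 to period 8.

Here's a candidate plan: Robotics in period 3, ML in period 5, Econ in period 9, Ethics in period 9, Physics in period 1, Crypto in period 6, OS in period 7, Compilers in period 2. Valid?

Crypto can only go in period 5 to period 8 — holds.
Prof. Nico teaches both Robotics and Ethics — holds.
ML and Ethics share students — holds.
Compilers is a prerequisite for ML this term — holds.
ML is restricted to period 4 through period 8 — holds.
The Physics session must be before the Compilers session — holds.
Robotics can only go in period 2 to period 8 — holds.
Compilers is a prerequisite for Crypto this term — holds.
OS is only available from period 4 onward — holds.
Prof. Kai teaches both ML and Compilers — holds.

Valid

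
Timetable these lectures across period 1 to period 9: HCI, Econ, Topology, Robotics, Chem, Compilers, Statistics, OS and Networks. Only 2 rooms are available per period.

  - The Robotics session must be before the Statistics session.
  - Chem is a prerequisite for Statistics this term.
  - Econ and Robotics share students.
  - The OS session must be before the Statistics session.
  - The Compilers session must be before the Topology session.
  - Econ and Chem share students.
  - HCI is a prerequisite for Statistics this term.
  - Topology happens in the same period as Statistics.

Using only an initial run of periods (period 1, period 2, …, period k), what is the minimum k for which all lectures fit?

The precedence chain requires at least 2 distinct periods.
With at most 2 per period and 9 lectures, at least 5 periods are needed.
5 works (last occupied period: period 5): for example Networks -> period 5, Compilers -> period 2, Chem -> period 2, Statistics -> period 4, Topology -> period 4, Robotics -> period 1, HCI -> period 1, Econ -> period 3, OS -> period 3.

5 periods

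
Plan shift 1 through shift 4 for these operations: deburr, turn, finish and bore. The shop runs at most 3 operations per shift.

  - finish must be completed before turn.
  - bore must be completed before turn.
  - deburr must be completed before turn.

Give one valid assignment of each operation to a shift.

deburr=shift 1, turn=shift 2, finish=shift 1, bore=shift 1

Checking: bore(shift 1) before turn(shift 2); finish(shift 1) before turn(shift 2); deburr(shift 1) before turn(shift 2); max 3 per shift (cap 3).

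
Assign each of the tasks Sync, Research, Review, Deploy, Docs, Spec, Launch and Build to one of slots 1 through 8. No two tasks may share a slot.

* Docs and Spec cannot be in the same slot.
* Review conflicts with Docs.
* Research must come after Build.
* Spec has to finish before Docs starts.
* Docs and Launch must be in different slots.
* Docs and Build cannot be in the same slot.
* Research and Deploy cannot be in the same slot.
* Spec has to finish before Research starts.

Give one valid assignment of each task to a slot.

Spec -> 1; Research -> 3; Deploy -> 7; Build -> 2; Launch -> 8; Docs -> 4; Review -> 6; Sync -> 5

Checking: Spec(1) before Docs(4); Spec(1) before Research(3); Build(2) before Research(3); Docs(4) != Spec(1); Docs(4) != Build(2); Docs(4) != Launch(8); Research(3) != Deploy(7); Review(6) != Docs(4); max 1 per slot (cap 1).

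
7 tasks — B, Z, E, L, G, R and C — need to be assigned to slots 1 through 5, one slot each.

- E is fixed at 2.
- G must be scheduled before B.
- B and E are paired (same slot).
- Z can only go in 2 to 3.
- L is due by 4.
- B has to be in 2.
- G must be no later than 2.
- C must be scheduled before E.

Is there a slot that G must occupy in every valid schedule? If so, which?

G's own window allows nothing later than 2; downstream work caps G at 1.
So G is pinned to 1.

1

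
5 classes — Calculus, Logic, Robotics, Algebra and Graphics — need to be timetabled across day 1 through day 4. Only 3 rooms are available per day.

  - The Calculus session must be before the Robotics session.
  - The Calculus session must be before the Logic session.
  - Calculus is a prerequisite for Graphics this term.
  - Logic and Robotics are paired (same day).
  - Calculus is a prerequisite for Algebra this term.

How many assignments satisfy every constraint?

Splitting on Calculus: it can be day 1 (24), day 2 (6). Listing each branch's schedules as (Logic, Robotics, Algebra, Graphics) by day number:
Calculus=day 1: (2,2,2,3) (2,2,2,4) (2,2,3,2) (2,2,3,3) (2,2,3,4) (2,2,4,2) (2,2,4,3) (2,2,4,4) (3,3,2,2) (3,3,2,3) (3,3,2,4) (3,3,3,2) (3,3,3,4) (3,3,4,2) (3,3,4,3) (3,3,4,4) (4,4,2,2) (4,4,2,3) (4,4,2,4) (4,4,3,2) (4,4,3,3) (4,4,3,4) (4,4,4,2) (4,4,4,3) — 24.
Calculus=day 2: (3,3,3,4) (3,3,4,3) (3,3,4,4) (4,4,3,3) (4,4,3,4) (4,4,4,3) — 6.
Summing: 24 + 6 = 30.

30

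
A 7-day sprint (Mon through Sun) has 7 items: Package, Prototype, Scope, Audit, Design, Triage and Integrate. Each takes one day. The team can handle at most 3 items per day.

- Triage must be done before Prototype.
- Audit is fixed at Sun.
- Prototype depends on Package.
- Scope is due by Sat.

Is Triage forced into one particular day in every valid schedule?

Triage can be Mon (e.g. Integrate in Tue; Package in Mon; Design in Tue; Prototype in Tue; Scope in Mon; Audit in Sun; Triage in Mon) or Tue (e.g. Package=Mon, Audit=Sun, Integrate=Tue, Prototype=Wed, Design=Mon, Scope=Mon, Triage=Tue).

No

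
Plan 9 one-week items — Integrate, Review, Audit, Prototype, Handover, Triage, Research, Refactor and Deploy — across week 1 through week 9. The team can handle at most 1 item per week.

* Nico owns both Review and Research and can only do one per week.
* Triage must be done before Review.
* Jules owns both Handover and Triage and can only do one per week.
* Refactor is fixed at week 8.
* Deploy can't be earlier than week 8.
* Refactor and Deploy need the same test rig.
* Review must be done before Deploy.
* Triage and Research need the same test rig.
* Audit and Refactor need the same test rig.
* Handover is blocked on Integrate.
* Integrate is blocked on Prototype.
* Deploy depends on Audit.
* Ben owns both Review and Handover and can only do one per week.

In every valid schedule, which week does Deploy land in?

Deploy's window is week 8–week 9.
Refactor is fixed at week 8, and Deploy can't share a week with Refactor.
So Deploy must be week 9.

week 9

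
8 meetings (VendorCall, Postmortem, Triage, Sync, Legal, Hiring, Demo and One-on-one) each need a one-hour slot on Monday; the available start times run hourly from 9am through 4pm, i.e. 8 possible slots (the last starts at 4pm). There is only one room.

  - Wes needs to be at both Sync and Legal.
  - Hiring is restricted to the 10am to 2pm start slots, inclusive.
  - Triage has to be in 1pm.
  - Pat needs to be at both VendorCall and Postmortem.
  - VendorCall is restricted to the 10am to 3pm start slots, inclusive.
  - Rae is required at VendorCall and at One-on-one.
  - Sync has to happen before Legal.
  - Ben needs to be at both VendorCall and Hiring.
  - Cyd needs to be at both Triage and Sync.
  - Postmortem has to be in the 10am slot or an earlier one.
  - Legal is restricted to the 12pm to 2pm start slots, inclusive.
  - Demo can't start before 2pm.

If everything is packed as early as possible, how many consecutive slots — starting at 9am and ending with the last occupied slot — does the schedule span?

8

The precedence chain requires at least 2 distinct slots.
With at most 1 per slot and 8 meetings, at least 8 slots are needed.
Demo can't be placed before 2pm — that is slot 6 counting from 9am — so the schedule must run through at least 6 slots.
8 works (last occupied slot: 4pm): for example One-on-one=4pm, Demo=2pm, VendorCall=3pm, Triage=1pm, Hiring=10am, Postmortem=9am, Sync=11am, Legal=12pm.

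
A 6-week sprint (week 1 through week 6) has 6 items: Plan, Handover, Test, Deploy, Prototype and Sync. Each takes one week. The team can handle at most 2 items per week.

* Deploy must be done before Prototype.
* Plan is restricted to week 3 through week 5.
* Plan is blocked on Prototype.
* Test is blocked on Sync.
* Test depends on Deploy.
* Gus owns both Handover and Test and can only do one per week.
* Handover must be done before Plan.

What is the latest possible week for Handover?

week 4

Downstream work caps Handover at week 4.
Handover at week 4 is achievable: Deploy in week 1, Handover in week 4, Test in week 2, Prototype in week 2, Sync in week 1, Plan in week 5.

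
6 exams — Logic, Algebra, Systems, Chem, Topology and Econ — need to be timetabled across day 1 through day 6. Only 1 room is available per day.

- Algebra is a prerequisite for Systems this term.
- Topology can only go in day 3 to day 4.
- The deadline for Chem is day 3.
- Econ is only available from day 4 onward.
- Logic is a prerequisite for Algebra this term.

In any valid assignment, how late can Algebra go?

day 5

Precedence pushes Algebra to at least day 2; downstream work caps Algebra at day 5.
Algebra at day 5 is achievable: Topology=day 3; Econ=day 4; Algebra=day 5; Systems=day 6; Chem=day 1; Logic=day 2.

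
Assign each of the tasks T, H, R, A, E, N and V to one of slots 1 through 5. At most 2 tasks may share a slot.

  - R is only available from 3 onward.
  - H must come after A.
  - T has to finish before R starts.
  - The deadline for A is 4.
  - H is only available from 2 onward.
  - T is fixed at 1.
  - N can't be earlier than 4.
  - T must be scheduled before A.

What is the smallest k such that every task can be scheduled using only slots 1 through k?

The precedence chain requires at least 3 distinct slots.
With at most 2 per slot and 7 tasks, at least 4 slots are needed.
N can't be placed before 4, so the schedule must run through at least slot 4.
4 works (last occupied slot: 4): for example V=2; R=3; T=1; H=3; N=4; E=1; A=2.

4 slots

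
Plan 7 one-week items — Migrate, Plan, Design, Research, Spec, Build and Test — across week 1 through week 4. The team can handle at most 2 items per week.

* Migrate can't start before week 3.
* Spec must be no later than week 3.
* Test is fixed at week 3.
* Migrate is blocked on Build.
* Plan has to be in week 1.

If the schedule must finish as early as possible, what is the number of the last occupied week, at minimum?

4

The precedence chain requires at least 2 distinct weeks.
With at most 2 per week and 7 tasks, at least 4 weeks are needed.
Migrate can't be placed before week 3, so the schedule must run through at least week 3.
4 works (last occupied week: week 4): for example Research -> week 4; Design -> week 2; Build -> week 2; Spec -> week 1; Migrate -> week 3; Plan -> week 1; Test -> week 3.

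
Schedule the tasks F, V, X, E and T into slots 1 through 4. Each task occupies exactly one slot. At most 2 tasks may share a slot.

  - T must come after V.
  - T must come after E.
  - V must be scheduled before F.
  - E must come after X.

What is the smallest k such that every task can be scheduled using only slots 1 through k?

3 slots

The precedence chain requires at least 3 distinct slots.
With at most 2 per slot and 5 tasks, at least 3 slots are needed.
3 works (last occupied slot: 3): for example T=3, F=2, V=1, X=1, E=2.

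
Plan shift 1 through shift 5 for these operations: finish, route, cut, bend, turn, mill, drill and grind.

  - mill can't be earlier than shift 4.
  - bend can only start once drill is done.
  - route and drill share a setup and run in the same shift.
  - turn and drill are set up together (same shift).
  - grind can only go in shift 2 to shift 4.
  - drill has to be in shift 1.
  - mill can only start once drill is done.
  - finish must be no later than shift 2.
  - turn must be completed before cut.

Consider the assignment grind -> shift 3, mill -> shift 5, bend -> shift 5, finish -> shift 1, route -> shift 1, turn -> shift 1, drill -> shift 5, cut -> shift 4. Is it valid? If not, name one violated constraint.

Invalid. drill has to be in shift 1.

bend can only start once drill is done — violated.
grind can only go in shift 2 to shift 4 — holds.
drill has to be in shift 1 — violated.
mill can only start once drill is done — violated.
finish must be no later than shift 2 — holds.
mill can't be earlier than shift 4 — holds.
turn must be completed before cut — holds.
route and drill share a setup and run in the same shift — violated.
turn and drill are set up together (same shift) — violated.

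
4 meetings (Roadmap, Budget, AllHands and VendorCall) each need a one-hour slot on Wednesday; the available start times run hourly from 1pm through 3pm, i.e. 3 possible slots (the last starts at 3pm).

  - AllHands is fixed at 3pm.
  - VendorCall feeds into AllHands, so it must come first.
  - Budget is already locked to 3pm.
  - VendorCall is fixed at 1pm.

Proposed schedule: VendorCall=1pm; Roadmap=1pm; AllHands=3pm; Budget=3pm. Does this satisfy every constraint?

VendorCall is fixed at 1pm — holds.
Budget is already locked to 3pm — holds.
AllHands is fixed at 3pm — holds.
VendorCall feeds into AllHands, so it must come first — holds.

Yes, all constraints hold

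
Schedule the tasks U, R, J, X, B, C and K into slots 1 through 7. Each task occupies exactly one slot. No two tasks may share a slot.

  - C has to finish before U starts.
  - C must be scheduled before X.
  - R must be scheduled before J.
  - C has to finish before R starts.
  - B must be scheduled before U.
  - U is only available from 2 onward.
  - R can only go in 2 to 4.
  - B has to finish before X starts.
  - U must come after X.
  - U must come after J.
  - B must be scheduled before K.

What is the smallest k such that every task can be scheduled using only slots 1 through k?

7 slots

The precedence chain requires at least 4 distinct slots.
With at most 1 per slot and 7 tasks, at least 7 slots are needed.
7 works (last occupied slot: 7): for example J=5; K=7; U=6; C=1; X=4; R=2; B=3.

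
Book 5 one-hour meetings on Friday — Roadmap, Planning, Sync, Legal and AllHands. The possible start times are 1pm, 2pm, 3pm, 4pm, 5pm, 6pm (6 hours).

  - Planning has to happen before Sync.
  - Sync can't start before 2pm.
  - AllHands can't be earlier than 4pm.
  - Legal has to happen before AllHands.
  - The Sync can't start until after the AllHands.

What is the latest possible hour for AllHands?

AllHands is available from 4pm; downstream work caps AllHands at 5pm.
AllHands at 5pm is achievable: Legal=1pm, Planning=1pm, Roadmap=1pm, Sync=6pm, AllHands=5pm.

5pm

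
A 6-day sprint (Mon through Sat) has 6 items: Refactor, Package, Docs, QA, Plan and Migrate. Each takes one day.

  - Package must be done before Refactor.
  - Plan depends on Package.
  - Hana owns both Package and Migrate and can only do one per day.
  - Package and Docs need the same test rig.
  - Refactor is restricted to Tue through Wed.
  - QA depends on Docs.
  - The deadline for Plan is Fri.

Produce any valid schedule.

Plan=Tue, Docs=Tue, Refactor=Tue, Migrate=Tue, Package=Mon, QA=Wed

Checking: Package(Mon) before Refactor(Tue); Package(Mon) before Plan(Tue); Docs(Tue) before QA(Wed); Package(Mon) != Docs(Tue); Package(Mon) != Migrate(Tue); Plan=Tue in [Mon,Fri]; Refactor=Tue in [Tue,Wed].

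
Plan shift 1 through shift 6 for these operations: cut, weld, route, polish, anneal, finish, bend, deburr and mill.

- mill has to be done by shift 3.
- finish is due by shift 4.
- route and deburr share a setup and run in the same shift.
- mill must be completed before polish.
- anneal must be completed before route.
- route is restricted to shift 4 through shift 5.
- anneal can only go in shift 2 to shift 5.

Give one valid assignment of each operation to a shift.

polish=shift 2, finish=shift 1, bend=shift 1, route=shift 4, anneal=shift 2, cut=shift 1, deburr=shift 4, mill=shift 1, weld=shift 1

Checking: mill(shift 1) before polish(shift 2); anneal(shift 2) before route(shift 4); route = deburr = shift 4; mill=shift 1 in [shift 1,shift 3]; route=shift 4 in [shift 4,shift 5]; anneal=shift 2 in [shift 2,shift 5]; finish=shift 1 in [shift 1,shift 4].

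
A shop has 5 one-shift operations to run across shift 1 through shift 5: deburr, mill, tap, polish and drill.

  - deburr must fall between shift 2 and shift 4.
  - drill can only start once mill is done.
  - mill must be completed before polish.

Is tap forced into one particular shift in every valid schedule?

tap can be shift 1 (e.g. deburr=shift 2, polish=shift 2, mill=shift 1, drill=shift 2, tap=shift 1) or shift 2 (e.g. drill in shift 2; polish in shift 2; mill in shift 1; deburr in shift 2; tap in shift 2).

No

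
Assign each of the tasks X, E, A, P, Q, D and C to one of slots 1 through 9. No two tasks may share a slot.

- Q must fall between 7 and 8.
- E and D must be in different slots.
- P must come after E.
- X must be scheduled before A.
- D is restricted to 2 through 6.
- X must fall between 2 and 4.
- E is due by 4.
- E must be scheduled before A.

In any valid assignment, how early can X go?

2

X is available from 2; X's own window allows nothing later than 4.
X at 2 is achievable: C in 6, Q in 7, D in 3, X in 2, P in 5, A in 4, E in 1.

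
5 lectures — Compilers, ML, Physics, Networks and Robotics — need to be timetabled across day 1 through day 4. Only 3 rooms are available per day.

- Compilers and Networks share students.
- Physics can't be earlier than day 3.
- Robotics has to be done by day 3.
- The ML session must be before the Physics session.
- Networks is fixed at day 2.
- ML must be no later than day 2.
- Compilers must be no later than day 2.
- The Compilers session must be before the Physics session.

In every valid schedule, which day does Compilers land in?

Compilers's window is day 1–day 2.
Networks is fixed at day 2, and Compilers can't share a day with Networks.
So Compilers must be day 1.

day 1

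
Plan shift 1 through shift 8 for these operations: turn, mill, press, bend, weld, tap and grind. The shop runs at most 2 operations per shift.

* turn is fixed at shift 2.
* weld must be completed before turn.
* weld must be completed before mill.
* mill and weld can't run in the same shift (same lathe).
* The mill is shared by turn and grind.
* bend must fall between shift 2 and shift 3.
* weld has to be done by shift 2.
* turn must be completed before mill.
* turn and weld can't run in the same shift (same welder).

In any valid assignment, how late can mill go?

shift 8

Precedence pushes mill to at least shift 3.
mill at shift 8 is achievable: grind -> shift 3; weld -> shift 1; bend -> shift 2; mill -> shift 8; turn -> shift 2; tap -> shift 3; press -> shift 1.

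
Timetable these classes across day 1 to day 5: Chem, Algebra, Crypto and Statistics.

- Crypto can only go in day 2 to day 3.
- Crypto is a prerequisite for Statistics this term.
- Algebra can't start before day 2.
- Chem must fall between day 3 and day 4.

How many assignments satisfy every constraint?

40

Splitting on Chem: it can be day 3 (20), day 4 (20). Listing each branch's schedules as (Algebra, Crypto, Statistics) by day number:
Chem=day 3: (2,2,3) (2,2,4) (2,2,5) (2,3,4) (2,3,5) (3,2,3) (3,2,4) (3,2,5) (3,3,4) (3,3,5) (4,2,3) (4,2,4) (4,2,5) (4,3,4) (4,3,5) (5,2,3) (5,2,4) (5,2,5) (5,3,4) (5,3,5) — 20.
Chem=day 4: (2,2,3) (2,2,4) (2,2,5) (2,3,4) (2,3,5) (3,2,3) (3,2,4) (3,2,5) (3,3,4) (3,3,5) (4,2,3) (4,2,4) (4,2,5) (4,3,4) (4,3,5) (5,2,3) (5,2,4) (5,2,5) (5,3,4) (5,3,5) — 20.
Summing: 20 + 20 = 40.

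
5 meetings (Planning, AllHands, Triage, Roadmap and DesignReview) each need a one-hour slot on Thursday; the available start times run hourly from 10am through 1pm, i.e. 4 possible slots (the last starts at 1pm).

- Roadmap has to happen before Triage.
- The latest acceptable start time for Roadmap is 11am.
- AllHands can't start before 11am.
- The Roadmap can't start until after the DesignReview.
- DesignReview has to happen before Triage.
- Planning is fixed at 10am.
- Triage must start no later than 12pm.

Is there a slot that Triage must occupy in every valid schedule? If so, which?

12pm

Precedence pushes Triage to at least 12pm; Triage's own window allows nothing later than 12pm.
So Triage is pinned to 12pm.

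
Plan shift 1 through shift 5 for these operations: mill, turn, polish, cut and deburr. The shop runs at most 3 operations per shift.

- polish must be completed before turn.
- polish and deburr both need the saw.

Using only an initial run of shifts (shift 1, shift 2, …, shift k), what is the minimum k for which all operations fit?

2

The precedence chain requires at least 2 distinct shifts.
With at most 3 per shift and 5 operations, at least 2 shifts are needed.
2 works (last occupied shift: shift 2): for example turn -> shift 2; polish -> shift 1; deburr -> shift 2; mill -> shift 1; cut -> shift 1.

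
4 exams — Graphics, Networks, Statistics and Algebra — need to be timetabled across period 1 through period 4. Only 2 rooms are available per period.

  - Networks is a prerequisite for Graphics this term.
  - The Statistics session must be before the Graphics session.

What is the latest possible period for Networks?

period 3

Downstream work caps Networks at period 3.
Networks at period 3 is achievable: Algebra in period 1; Statistics in period 1; Graphics in period 4; Networks in period 3.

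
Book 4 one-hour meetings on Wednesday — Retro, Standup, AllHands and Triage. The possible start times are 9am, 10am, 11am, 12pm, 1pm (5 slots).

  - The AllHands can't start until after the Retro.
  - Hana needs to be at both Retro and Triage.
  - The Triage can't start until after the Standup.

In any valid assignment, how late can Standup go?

Downstream work caps Standup at 12pm.
Standup at 12pm is achievable: AllHands=10am, Triage=1pm, Standup=12pm, Retro=9am.

12pm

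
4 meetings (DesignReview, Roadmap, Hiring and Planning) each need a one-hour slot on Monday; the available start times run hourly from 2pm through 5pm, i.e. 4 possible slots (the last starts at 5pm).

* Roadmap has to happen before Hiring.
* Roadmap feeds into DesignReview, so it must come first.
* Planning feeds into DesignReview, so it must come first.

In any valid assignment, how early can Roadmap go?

Downstream work caps Roadmap at 4pm.
Roadmap at 2pm is achievable: Planning=2pm, DesignReview=3pm, Roadmap=2pm, Hiring=3pm.

2pm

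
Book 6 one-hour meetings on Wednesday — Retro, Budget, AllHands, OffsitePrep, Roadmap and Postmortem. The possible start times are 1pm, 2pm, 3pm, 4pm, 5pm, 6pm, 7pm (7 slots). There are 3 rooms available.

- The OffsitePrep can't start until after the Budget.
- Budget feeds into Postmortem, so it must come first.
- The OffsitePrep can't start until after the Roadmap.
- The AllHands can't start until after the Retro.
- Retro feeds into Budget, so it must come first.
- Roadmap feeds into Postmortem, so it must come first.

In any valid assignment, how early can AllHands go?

2pm

Precedence pushes AllHands to at least 2pm.
AllHands at 2pm is achievable: Roadmap=1pm; OffsitePrep=3pm; AllHands=2pm; Postmortem=3pm; Budget=2pm; Retro=1pm.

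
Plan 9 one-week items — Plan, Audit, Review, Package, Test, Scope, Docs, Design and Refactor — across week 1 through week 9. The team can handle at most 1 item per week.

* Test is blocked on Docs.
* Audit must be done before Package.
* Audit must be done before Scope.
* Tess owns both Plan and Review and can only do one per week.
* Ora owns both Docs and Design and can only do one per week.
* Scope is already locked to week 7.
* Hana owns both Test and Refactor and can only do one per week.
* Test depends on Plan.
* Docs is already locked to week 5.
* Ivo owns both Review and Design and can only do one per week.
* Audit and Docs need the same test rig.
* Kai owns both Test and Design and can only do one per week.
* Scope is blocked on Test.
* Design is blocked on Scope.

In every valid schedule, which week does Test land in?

week 6

Docs is fixed at week 5 and must come before Test, so Test is at least week 6.
Scope is fixed at week 7 and must come after Test, so Test is at most week 6.
So Test must be week 6.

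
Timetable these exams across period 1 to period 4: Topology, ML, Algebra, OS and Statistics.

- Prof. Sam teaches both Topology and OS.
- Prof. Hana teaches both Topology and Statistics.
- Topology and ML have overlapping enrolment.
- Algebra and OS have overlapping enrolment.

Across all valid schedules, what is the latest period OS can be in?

OS at period 4 is achievable: OS=period 4; Topology=period 1; ML=period 2; Statistics=period 2; Algebra=period 1.

period 4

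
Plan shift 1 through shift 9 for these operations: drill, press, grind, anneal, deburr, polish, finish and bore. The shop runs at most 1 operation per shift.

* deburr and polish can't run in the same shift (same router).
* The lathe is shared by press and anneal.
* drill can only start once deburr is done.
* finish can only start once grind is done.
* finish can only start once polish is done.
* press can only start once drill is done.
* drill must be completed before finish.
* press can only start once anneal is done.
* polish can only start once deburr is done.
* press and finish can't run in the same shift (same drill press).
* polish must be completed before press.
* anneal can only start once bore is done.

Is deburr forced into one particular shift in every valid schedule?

No

deburr can be shift 1 (e.g. press=shift 6, grind=shift 7, drill=shift 2, finish=shift 8, deburr=shift 1, polish=shift 3, bore=shift 4, anneal=shift 5) or shift 2 (e.g. drill=shift 3, finish=shift 8, deburr=shift 2, bore=shift 1, polish=shift 4, press=shift 6, grind=shift 7, anneal=shift 5).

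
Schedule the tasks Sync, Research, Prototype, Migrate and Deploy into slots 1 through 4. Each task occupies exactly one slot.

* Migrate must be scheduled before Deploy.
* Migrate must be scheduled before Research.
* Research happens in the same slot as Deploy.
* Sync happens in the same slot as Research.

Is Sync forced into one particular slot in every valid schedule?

Sync can be 2 (e.g. Deploy in 2; Prototype in 1; Sync in 2; Research in 2; Migrate in 1) or 3 (e.g. Migrate in 1, Prototype in 1, Sync in 3, Deploy in 3, Research in 3).

No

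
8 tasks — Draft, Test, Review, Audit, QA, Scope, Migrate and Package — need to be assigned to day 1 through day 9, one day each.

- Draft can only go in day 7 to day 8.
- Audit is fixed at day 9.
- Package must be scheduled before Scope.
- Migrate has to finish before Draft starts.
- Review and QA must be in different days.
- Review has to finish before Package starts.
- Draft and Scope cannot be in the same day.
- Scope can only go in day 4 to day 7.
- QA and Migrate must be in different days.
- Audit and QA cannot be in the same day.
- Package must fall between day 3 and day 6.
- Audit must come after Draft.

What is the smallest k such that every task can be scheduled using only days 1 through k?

9

The precedence chain requires at least 3 distinct days.
Audit can't be placed before day 9, so the schedule must run through at least day 9.
9 works (last occupied day: day 9): for example Review in day 1, QA in day 2, Package in day 3, Scope in day 4, Test in day 1, Draft in day 7, Audit in day 9, Migrate in day 1.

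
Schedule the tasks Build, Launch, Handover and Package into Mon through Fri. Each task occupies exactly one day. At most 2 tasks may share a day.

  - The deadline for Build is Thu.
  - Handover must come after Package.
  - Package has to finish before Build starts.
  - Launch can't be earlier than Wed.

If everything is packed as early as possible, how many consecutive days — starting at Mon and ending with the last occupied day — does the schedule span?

The precedence chain requires at least 2 distinct days.
With at most 2 per day and 4 tasks, at least 2 days are needed.
Launch can't be placed before Wed — that is day 3 counting from Mon — so the schedule must run through at least 3 days.
3 works (last occupied day: Wed): for example Handover in Tue, Build in Tue, Package in Mon, Launch in Wed.

3 days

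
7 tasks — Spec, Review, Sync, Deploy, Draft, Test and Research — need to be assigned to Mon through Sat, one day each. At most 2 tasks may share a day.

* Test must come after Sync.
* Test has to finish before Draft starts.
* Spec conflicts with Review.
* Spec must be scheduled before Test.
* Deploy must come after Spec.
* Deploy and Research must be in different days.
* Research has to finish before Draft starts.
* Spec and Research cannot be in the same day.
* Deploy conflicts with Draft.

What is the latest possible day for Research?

Fri

Downstream work caps Research at Fri.
Research at Fri is achievable: Review in Wed, Research in Fri, Sync in Mon, Test in Tue, Deploy in Tue, Spec in Mon, Draft in Sat.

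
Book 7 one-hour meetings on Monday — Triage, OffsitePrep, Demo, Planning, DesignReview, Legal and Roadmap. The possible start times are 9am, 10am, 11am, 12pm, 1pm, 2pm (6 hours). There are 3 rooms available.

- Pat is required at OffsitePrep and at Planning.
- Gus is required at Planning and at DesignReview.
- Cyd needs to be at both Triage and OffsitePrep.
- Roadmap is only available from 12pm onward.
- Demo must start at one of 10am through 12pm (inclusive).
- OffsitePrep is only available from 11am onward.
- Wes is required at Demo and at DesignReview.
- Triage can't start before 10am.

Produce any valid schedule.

Legal -> 9am; DesignReview -> 11am; Planning -> 9am; Demo -> 10am; Roadmap -> 12pm; Triage -> 10am; OffsitePrep -> 11am

Checking: OffsitePrep(11am) != Planning(9am); Demo(10am) != DesignReview(11am); Triage(10am) != OffsitePrep(11am); Planning(9am) != DesignReview(11am); Triage=10am in [10am,2pm]; Roadmap=12pm in [12pm,2pm]; OffsitePrep=11am in [11am,2pm]; Demo=10am in [10am,12pm]; max 2 per hour (cap 3).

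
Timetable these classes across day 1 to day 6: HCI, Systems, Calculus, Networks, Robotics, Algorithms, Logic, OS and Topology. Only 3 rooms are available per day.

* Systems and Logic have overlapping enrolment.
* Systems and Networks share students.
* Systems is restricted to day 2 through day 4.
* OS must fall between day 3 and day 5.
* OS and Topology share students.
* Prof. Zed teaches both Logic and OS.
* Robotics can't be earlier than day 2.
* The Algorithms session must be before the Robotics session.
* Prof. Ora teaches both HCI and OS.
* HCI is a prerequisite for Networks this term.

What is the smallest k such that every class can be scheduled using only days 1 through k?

The precedence chain requires at least 2 distinct days.
With at most 3 per day and 9 classes, at least 3 days are needed.
OS can't be placed before day 3, so the schedule must run through at least day 3.
3 works (last occupied day: day 3): for example Algorithms=day 1; Systems=day 2; OS=day 3; Topology=day 2; HCI=day 1; Networks=day 3; Robotics=day 2; Calculus=day 3; Logic=day 1.

3 days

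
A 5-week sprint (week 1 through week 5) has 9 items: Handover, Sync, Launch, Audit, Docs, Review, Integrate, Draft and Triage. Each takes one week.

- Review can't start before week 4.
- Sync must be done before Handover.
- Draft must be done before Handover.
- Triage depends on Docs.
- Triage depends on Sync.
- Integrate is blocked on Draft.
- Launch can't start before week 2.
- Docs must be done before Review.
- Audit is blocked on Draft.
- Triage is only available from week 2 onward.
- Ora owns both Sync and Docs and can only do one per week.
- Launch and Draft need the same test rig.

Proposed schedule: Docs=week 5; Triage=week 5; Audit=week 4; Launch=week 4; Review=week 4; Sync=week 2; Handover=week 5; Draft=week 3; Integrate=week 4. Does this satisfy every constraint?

No. Docs must be done before Review is not satisfied.

Triage depends on Sync — holds.
Audit is blocked on Draft — holds.
Triage depends on Docs — violated.
Review can't start before week 4 — holds.
Launch and Draft need the same test rig — holds.
Launch can't start before week 2 — holds.
Integrate is blocked on Draft — holds.
Sync must be done before Handover — holds.
Docs must be done before Review — violated.
Ora owns both Sync and Docs and can only do one per week — holds.
Draft must be done before Handover — holds.
Triage is only available from week 2 onward — holds.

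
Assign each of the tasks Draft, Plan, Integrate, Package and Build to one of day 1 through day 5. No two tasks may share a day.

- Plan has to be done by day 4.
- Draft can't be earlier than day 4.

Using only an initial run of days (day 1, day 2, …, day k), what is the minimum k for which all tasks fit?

5 days

With at most 1 per day and 5 tasks, at least 5 days are needed.
Draft can't be placed before day 4, so the schedule must run through at least day 4.
5 works (last occupied day: day 5): for example Integrate=day 2; Plan=day 1; Package=day 3; Draft=day 4; Build=day 5.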